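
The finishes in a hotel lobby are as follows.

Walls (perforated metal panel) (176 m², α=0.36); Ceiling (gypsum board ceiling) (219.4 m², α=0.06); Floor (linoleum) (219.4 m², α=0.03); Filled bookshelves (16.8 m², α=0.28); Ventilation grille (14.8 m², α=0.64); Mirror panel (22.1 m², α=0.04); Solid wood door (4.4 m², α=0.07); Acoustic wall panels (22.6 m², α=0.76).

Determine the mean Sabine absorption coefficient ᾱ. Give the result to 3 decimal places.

Total surface area S = 695.5 m².
Σ(Sᵢαᵢ) = 176*0.36 + 219.4*0.06 + 219.4*0.03 + 16.8*0.28 + 14.8*0.64 + 22.1*0.04 + 4.4*0.07 + 22.6*0.76 = 115.650.
ᾱ = 115.650 / 695.5 = 0.166.

0.166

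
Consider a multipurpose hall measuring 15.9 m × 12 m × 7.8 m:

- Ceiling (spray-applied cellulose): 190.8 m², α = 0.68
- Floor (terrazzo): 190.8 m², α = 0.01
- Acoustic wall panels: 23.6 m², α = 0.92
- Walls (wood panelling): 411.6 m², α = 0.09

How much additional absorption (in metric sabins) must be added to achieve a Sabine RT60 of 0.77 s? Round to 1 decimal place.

120.8 sabins

Total absorption A₁ = 190.8*0.68 + 190.8*0.01 + 23.6*0.92 + 411.6*0.09
  = 129.744 + 1.908 + 21.712 + 37.044 = 190.408 m² sabins.
Target A₂ = 0.161·1488.24/0.77 = 311.177 sabins (V = 1488.24 m³).
Shortfall: 311.177 − 190.408 = 120.8 sabins.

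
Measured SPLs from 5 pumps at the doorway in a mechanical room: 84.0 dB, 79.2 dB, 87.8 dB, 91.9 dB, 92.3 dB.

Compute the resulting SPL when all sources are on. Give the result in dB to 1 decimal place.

Converting to relative power and adding: 10^(84.0/10) + 10^(79.2/10) + 10^(87.8/10) + 10^(91.9/10) + 10^(92.3/10) = 4.184e+09.
L_total = 10·log₁₀(4.184e+09) = 96.2 dB.

96.2 dB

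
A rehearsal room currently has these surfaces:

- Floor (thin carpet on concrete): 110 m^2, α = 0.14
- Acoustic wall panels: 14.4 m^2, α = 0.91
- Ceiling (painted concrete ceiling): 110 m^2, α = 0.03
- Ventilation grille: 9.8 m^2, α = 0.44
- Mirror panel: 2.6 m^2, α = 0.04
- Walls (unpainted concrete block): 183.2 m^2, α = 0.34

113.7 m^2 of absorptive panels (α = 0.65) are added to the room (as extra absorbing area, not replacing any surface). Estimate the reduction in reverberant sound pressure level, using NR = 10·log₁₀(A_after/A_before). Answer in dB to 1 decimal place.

2.4 dB

Total absorption A_before = 110*0.14 + 14.4*0.91 + 110*0.03 + 9.8*0.44 + 2.6*0.04 + 183.2*0.34
  = 15.400 + 13.104 + 3.300 + 4.312 + 0.104 + 62.288 = 98.508 m^2 sabins.
Added absorption = 113.7 × 0.65 = 73.905 sabins.
New total A_after = 172.413 sabins.
Reduction = 10 log₁₀(A_after/A_before) = 10 log₁₀(1.7502) = 2.4 dB.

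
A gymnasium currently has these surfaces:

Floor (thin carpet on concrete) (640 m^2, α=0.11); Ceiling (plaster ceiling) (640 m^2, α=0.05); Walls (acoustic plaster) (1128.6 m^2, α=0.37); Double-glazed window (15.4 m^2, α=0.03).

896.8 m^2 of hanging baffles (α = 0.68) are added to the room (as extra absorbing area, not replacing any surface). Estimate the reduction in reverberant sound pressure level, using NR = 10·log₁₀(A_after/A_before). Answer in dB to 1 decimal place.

Equivalent absorption area: A_before = 640·0.11 + 640·0.05 + 1128.6·0.37 + 15.4·0.03 = 520.444 m^2.
Added absorption = 896.8 × 0.68 = 609.824 sabins.
A_after = 520.444 + 609.824 = 1130.268 sabins.
Reduction = 10 log₁₀(A_after/A_before) = 10 log₁₀(2.1717) = 3.4 dB.

3.4 dB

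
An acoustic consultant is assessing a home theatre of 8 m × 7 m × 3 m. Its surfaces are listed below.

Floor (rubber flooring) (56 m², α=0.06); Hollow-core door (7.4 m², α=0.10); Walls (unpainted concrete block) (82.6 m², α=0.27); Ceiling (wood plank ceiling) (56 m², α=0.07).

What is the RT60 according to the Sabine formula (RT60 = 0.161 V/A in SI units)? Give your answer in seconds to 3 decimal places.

0.892 sec

Summing Sᵢαᵢ: 3.360 + 0.740 + 22.302 + 3.920 → A = 30.322 sabins.
Volume V = 8 × 7 × 3 = 168 m³.
T = 0.161 V/A = 0.161·168/30.322 = 0.892 s.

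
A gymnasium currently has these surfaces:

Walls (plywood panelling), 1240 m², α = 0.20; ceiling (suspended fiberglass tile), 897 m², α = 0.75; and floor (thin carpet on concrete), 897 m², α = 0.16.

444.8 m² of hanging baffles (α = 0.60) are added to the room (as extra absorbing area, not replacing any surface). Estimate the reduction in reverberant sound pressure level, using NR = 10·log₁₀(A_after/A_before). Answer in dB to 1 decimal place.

1.0 dB

A_before = Σ Sᵢαᵢ = 1240·0.20 + 897·0.75 + 897·0.16 = 1064.270 sabins.
Added absorption = 444.8 × 0.60 = 266.880 sabins.
A_after = 1064.270 + 266.880 = 1331.150 sabins.
NR = 10·log₁₀(1331.150/1064.270) = 1.0 dB.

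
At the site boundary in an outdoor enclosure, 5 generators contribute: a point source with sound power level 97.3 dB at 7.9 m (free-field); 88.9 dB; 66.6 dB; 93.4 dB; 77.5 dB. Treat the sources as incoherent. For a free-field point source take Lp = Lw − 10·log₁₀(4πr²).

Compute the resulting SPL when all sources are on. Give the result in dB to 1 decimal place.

94.8 dB

Source at 7.9 m: Lp = 97.3 − 10·log₁₀(4π·7.9²) = 97.3 − 10·log₁₀(784.267) = 68.4 dB.
Σ 10^(Lᵢ/10) = 3.032e+09.
Combined level = 10 log₁₀(3.032e+09) = 94.8 dB.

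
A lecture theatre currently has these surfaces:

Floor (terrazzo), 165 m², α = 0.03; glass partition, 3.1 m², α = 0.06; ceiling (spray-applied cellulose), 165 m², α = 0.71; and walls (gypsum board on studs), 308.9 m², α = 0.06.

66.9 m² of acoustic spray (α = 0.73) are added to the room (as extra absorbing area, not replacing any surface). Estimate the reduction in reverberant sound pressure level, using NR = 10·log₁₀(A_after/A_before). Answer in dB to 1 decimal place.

1.3 dB

Summing Sᵢαᵢ: 4.950 + 0.186 + 117.150 + 18.534 → A_before = 140.820 sabins.
Added absorption = 66.9 × 0.73 = 48.837 sabins.
New total A_after = 189.657 sabins.
Reduction = 10 log₁₀(A_after/A_before) = 10 log₁₀(1.3468) = 1.3 dB.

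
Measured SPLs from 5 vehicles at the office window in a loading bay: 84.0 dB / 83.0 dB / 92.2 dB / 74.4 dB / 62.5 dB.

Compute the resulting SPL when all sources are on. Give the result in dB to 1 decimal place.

Σ 10^(Lᵢ/10) = 2.14e+09.
L_total = 10·log₁₀(2.14e+09) = 93.3 dB.

93.3 dB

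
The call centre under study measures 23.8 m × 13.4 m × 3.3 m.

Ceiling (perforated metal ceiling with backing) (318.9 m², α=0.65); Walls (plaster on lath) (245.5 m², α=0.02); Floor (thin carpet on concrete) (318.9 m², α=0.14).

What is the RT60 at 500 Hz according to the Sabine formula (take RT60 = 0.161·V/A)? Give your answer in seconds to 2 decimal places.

0.66 sec

Total absorption A = 318.9×0.65 + 245.5×0.02 + 318.9×0.14
  = 207.285 + 4.910 + 44.646 = 256.841 m² sabins.
V = 23.8·13.4·3.3 = 1052.436 m³.
Sabine: RT60 = 0.161 × 1052.436 / 256.841 = 0.66 s.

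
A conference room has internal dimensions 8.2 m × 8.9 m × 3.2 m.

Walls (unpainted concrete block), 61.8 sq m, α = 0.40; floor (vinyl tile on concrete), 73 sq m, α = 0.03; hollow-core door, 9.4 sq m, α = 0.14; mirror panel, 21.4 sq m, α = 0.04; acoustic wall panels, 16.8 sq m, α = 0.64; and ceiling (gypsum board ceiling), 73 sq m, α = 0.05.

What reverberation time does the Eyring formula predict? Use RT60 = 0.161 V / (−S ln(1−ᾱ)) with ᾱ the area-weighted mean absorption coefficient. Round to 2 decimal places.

0.79 s

S = Σ Sᵢ = 255.4 sq m.
Σ(Sᵢαᵢ) = 61.8·0.40 + 73·0.03 + 9.4·0.14 + 21.4·0.04 + 16.8·0.64 + 73·0.05 = 43.484.
ᾱ = 43.484 / 255.4 = 0.1703.
Eyring denominator: −S ln(1−ᾱ) = 47.681.
V = 8.2 × 8.9 × 3.2 = 233.536 m³.
RT60 = 0.161 × 233.536 / 47.681 = 0.79 s.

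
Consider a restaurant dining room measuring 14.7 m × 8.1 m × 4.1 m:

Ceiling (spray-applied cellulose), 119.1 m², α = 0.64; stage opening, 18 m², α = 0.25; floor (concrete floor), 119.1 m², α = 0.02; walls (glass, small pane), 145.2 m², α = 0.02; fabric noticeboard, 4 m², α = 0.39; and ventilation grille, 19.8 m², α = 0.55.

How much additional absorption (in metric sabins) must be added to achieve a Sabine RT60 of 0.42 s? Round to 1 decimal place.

A₁ = Σ Sᵢαᵢ = 119.1×0.64 + 18×0.25 + 119.1×0.02 + 145.2×0.02 + 4×0.39 + 19.8×0.55 = 98.460 sabins.
V = 488.187 m³. Required absorption A₂ = 0.161 × 488.187 / 0.42 = 187.138 sabins.
ΔA = A₂ − A₁ = 187.138 − 98.460 = 88.7 sabins.

88.7 sabins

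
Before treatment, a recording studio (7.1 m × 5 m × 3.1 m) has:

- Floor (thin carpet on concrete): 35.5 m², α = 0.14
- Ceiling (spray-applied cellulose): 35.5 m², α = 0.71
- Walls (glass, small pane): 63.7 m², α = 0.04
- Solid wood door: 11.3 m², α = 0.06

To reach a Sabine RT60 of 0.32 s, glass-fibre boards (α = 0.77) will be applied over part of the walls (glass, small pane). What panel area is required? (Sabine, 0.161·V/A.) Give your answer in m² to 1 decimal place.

30.1

A₁ = Σ Sᵢαᵢ = 35.5×0.14 + 35.5×0.71 + 63.7×0.04 + 11.3×0.06 = 33.401 sabins.
V = 110.05 m³. Target absorption A₂ = 0.161 × 110.05 / 0.32 = 55.369 sabins.
Absorption to add: 55.369 − 33.401 = 21.968 sabins.
Each m² of panel replacing the walls (glass, small pane) adds (0.77 − 0.04) = 0.73 sabins.
Area = ΔA/Δα = 21.968/0.73 = 30.1 m².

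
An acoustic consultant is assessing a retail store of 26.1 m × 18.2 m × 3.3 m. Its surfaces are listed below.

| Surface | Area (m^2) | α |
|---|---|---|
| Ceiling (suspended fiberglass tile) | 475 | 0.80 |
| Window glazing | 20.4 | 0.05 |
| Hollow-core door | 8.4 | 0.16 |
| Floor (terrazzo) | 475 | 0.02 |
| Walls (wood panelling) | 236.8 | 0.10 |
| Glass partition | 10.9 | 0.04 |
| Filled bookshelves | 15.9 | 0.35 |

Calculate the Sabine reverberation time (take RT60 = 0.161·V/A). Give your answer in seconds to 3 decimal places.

Summing Sᵢαᵢ: 380.000 + 1.020 + 1.344 + 9.500 + 23.680 + 0.436 + 5.565 → A = 421.545 sabins.
V = 26.1·18.2·3.3 = 1567.566 m³.
RT60 = 0.161 · V / A = 0.161 × 1567.566 / 421.545 = 0.599 s.

0.599 s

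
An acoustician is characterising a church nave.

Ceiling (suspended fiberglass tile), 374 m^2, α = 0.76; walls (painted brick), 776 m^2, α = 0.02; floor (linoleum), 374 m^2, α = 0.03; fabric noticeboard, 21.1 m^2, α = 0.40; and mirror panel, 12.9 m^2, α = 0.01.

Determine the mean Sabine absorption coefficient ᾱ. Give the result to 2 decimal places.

S = Σ Sᵢ = 374 + 776 + 374 + 21.1 + 12.9 = 1558.0 m^2.
A = 374*0.76 + 776*0.02 + 374*0.03 + 21.1*0.40 + 12.9*0.01 = 319.549 sabins.
ᾱ = 319.549 / 1558.0 = 0.21.

0.21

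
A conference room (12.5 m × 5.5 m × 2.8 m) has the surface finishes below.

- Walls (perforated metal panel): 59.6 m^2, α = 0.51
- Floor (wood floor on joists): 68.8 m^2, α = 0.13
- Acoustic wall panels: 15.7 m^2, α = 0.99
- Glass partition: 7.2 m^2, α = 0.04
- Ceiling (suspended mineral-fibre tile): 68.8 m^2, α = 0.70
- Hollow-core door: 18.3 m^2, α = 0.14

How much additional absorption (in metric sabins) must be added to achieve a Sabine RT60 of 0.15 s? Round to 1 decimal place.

100.7 sabins

Equivalent absorption area: A₁ = 59.6×0.51 + 68.8×0.13 + 15.7×0.99 + 7.2×0.04 + 68.8×0.70 + 18.3×0.14 = 105.893 m^2.
Target A₂ = 0.161·192.5/0.15 = 206.617 sabins (V = 192.5 m³).
Shortfall: 206.617 − 105.893 = 100.7 sabins.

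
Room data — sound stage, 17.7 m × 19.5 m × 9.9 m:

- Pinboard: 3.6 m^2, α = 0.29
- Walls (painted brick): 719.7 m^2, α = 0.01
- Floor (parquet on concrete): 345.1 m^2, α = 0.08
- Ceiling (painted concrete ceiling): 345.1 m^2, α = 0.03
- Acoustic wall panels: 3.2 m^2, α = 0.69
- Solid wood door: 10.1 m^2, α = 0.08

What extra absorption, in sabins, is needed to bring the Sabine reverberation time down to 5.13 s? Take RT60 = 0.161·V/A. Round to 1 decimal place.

Equivalent absorption area: A₁ = 3.6*0.29 + 719.7*0.01 + 345.1*0.08 + 345.1*0.03 + 3.2*0.69 + 10.1*0.08 = 49.218 m^2.
Target A₂ = 0.161·3416.985/5.13 = 107.239 sabins (V = 3416.985 m³).
ΔA = A₂ − A₁ = 107.239 − 49.218 = 58.0 sabins.

58.0 sabins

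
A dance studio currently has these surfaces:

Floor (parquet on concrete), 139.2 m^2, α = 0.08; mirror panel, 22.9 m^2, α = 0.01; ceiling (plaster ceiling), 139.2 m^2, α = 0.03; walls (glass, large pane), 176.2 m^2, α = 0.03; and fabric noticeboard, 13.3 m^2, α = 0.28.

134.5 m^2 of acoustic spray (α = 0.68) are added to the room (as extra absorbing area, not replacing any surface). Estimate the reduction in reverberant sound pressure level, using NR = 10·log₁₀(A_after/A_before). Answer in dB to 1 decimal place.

6.7 dB

Total absorption A_before = 139.2·0.08 + 22.9·0.01 + 139.2·0.03 + 176.2·0.03 + 13.3·0.28
  = 11.136 + 0.229 + 4.176 + 5.286 + 3.724 = 24.551 m^2 sabins.
Treatment contributes 134.5·0.68 = 91.460 sabins.
A_after = 24.551 + 91.460 = 116.011 sabins.
NR = 10·log₁₀(116.011/24.551) = 6.7 dB.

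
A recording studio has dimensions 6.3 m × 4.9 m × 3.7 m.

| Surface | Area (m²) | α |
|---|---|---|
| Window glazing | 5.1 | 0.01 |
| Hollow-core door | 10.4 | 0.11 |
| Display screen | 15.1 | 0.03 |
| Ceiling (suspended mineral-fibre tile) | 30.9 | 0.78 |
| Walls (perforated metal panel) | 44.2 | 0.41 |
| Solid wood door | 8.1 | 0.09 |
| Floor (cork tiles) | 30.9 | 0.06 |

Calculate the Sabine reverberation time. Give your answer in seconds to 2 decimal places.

0.40 s

Equivalent absorption area: A = 5.1·0.01 + 10.4·0.11 + 15.1·0.03 + 30.9·0.78 + 44.2·0.41 + 8.1·0.09 + 30.9·0.06 = 46.455 m².
Volume V = 6.3 × 4.9 × 3.7 = 114.219 m³.
RT60 = 0.161 · V / A = 0.161 × 114.219 / 46.455 = 0.40 s.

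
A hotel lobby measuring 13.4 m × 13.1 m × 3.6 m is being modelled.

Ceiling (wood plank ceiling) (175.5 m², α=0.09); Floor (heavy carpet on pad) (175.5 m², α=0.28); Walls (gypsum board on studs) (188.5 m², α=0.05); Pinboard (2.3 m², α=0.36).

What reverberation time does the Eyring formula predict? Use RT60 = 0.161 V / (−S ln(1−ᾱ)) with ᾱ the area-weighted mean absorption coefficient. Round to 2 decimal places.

1.26 s

S = Σ Sᵢ = 541.8 m².
Absorption A = 175.5·0.09 + 175.5·0.28 + 188.5·0.05 + 2.3·0.36 = 75.188 sabins.
ᾱ = 75.188 / 541.8 = 0.1388.
−S·ln(1−ᾱ) = −541.8 × ln(1 − 0.1388) = 80.960.
V = 13.4 × 13.1 × 3.6 = 631.944 m³.
T = 0.161·V/[−S·ln(1−ᾱ)] = 0.161·631.944/80.960 = 1.26 s.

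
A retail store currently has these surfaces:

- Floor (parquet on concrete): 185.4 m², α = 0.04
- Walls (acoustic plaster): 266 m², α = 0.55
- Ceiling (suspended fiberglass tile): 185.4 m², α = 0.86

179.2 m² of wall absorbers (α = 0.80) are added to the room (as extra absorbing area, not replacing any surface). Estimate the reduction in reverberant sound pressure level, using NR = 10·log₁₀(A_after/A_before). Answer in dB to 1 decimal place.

Equivalent absorption area: A_before = 185.4·0.04 + 266·0.55 + 185.4·0.86 = 313.160 m².
Added absorption = 179.2 × 0.80 = 143.360 sabins.
A_after = 313.160 + 143.360 = 456.520 sabins.
Reduction = 10 log₁₀(A_after/A_before) = 10 log₁₀(1.4578) = 1.6 dB.

1.6 dB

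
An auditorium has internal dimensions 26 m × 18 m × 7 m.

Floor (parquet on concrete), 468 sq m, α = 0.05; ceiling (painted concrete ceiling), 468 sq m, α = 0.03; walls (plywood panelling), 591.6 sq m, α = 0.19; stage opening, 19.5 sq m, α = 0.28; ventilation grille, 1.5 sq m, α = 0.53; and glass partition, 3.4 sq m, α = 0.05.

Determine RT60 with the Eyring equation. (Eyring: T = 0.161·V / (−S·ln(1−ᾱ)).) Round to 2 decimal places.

3.20 sec

S = Σ Sᵢ = 1552.0 sq m.
Absorption A = 468×0.05 + 468×0.03 + 591.6×0.19 + 19.5×0.28 + 1.5×0.53 + 3.4×0.05 = 156.269 sabins.
Mean coefficient ᾱ = A/S = 0.1007.
−S·ln(1−ᾱ) = −1552.0 × ln(1 − 0.1007) = 164.727.
V = 26 × 18 × 7 = 3276 m³.
T = 0.161·V/[−S·ln(1−ᾱ)] = 0.161·3276/164.727 = 3.20 s.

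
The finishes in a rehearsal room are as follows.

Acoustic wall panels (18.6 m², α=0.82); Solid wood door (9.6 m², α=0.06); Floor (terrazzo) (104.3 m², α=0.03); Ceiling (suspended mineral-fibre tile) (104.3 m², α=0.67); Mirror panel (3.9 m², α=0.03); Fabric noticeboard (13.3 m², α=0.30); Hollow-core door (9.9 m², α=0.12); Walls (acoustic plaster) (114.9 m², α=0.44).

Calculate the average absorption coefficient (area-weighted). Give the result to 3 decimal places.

0.382

S = Σ Sᵢ = 18.6 + 9.6 + 104.3 + 104.3 + 3.9 + 13.3 + 9.9 + 114.9 = 378.8 m².
Σ(Sᵢαᵢ) = 18.6·0.82 + 9.6·0.06 + 104.3·0.03 + 104.3·0.67 + 3.9·0.03 + 13.3·0.30 + 9.9·0.12 + 114.9·0.44 = 144.689.
ᾱ = 144.689 / 378.8 = 0.382.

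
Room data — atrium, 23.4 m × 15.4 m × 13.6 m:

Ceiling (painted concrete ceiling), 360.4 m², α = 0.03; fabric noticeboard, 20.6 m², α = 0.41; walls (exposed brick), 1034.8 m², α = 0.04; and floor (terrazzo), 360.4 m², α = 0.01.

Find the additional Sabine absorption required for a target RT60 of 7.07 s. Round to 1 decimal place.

A₁ = Σ Sᵢαᵢ = 360.4·0.03 + 20.6·0.41 + 1034.8·0.04 + 360.4·0.01 = 64.254 sabins.
Target A₂ = 0.161·4900.896/7.07 = 111.605 sabins (V = 4900.896 m³).
Shortfall: 111.605 − 64.254 = 47.4 sabins.

47.4 sabins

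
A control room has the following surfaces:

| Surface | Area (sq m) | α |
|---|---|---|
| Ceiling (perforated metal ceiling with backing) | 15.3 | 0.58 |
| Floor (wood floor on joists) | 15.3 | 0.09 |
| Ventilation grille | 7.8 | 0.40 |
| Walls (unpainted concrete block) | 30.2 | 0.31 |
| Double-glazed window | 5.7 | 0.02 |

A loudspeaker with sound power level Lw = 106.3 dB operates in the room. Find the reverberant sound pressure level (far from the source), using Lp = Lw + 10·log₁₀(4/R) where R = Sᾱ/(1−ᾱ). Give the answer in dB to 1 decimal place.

97.1 dB

Σ(Sᵢαᵢ) = 15.3×0.58 + 15.3×0.09 + 7.8×0.40 + 30.2×0.31 + 5.7×0.02 = 22.847; total area S = 74.3 sq m.
ᾱ = 0.3075, so room constant R = A/(1−ᾱ) = 32.992 sq m.
Lp = 106.3 + 10·log₁₀(4/32.992) = 106.3 + (-9.16) = 97.1 dB.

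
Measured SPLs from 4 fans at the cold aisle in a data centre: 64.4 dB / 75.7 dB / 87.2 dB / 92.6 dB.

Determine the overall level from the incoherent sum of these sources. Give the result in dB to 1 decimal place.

93.8 dB

Sum in the linear (power) domain: Σ 10^(Lᵢ/10) = 10^(64.4/10) + 10^(75.7/10) + 10^(87.2/10) + 10^(92.6/10) = 2.384e+09.
Back to dB: 10·log₁₀ Σ = 93.8 dB.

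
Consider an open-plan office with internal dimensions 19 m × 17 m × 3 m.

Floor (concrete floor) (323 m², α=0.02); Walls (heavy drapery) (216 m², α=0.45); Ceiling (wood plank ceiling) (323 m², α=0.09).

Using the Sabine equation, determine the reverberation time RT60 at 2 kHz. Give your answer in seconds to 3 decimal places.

1.175 sec

Summing Sᵢαᵢ: 6.460 + 97.200 + 29.070 → A = 132.730 sabins.
V = 19·17·3 = 969 m³.
Sabine: RT60 = 0.161 × 969 / 132.730 = 1.175 s.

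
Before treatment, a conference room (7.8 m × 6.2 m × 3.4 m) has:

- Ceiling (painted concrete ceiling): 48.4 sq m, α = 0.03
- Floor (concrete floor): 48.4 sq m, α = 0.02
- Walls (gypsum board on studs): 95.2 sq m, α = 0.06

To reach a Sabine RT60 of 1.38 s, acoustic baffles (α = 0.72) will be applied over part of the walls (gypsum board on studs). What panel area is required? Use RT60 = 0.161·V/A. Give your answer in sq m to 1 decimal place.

16.7

Equivalent absorption area: A₁ = 48.4×0.03 + 48.4×0.02 + 95.2×0.06 = 8.132 sq m.
Required A₂ = 0.161·164.424/1.38 = 19.183 sabins.
Absorption to add: 19.183 − 8.132 = 11.051 sabins.
Each sq m of panel replacing the walls (gypsum board on studs) adds (0.72 − 0.06) = 0.66 sabins.
Area = ΔA/Δα = 11.051/0.66 = 16.7 sq m.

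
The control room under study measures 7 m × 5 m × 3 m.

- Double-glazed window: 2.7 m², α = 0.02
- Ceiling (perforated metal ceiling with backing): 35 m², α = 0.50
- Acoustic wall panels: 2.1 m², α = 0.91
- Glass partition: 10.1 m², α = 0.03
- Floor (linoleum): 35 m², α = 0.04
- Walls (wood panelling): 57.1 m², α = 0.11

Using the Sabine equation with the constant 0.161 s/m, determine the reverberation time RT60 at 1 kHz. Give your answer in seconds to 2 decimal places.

0.62 seconds

Equivalent absorption area: A = 2.7·0.02 + 35·0.50 + 2.1·0.91 + 10.1·0.03 + 35·0.04 + 57.1·0.11 = 27.449 m².
Room volume: 105 m³.
RT60 = 0.161 · V / A = 0.161 × 105 / 27.449 = 0.62 s.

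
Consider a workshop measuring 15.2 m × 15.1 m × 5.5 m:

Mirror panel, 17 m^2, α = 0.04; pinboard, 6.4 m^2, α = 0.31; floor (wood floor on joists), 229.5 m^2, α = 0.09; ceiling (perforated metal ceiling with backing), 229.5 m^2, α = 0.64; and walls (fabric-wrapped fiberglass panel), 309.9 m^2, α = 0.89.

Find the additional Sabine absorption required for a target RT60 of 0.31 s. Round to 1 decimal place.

209.6 sabins

A₁ = Σ Sᵢαᵢ = 17*0.04 + 6.4*0.31 + 229.5*0.09 + 229.5*0.64 + 309.9*0.89 = 446.010 sabins.
V = 1262.36 m³. Required absorption A₂ = 0.161 × 1262.36 / 0.31 = 655.613 sabins.
ΔA = A₂ − A₁ = 655.613 − 446.010 = 209.6 sabins.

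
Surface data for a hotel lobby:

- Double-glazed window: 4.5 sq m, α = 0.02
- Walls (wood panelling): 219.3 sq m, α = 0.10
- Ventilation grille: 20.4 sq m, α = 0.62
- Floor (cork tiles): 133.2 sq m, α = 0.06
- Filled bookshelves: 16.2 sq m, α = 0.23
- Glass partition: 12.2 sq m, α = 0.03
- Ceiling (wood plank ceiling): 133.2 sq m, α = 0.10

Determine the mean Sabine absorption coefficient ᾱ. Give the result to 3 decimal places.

Total surface area S = 539.0 sq m.
Weighted sum Σ Sα = 60.072.
ᾱ = A/S = 0.111.

0.111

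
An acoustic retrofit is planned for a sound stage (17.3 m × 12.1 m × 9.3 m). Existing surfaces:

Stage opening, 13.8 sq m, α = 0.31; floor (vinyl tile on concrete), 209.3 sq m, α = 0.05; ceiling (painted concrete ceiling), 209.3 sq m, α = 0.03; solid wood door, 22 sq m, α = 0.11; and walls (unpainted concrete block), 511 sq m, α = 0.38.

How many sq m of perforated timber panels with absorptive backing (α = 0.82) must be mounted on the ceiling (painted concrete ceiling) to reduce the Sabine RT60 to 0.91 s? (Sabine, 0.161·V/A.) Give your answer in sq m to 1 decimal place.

A₁ = Σ Sᵢαᵢ = 13.8*0.31 + 209.3*0.05 + 209.3*0.03 + 22*0.11 + 511*0.38 = 217.622 sabins.
Required A₂ = 0.161·1946.769/0.91 = 344.428 sabins.
Absorption to add: 344.428 − 217.622 = 126.806 sabins.
Each sq m of panel replacing the ceiling (painted concrete ceiling) adds (0.82 − 0.03) = 0.79 sabins.
Panel area = 126.806 / 0.79 = 160.5 sq m.

160.5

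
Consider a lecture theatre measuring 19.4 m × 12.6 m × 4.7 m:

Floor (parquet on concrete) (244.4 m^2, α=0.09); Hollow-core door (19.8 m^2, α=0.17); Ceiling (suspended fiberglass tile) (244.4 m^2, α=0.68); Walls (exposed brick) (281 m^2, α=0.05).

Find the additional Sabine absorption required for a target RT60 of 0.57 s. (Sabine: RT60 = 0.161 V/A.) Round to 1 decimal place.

118.9 sabins

Summing Sᵢαᵢ: 21.996 + 3.366 + 166.192 + 14.050 → A₁ = 205.604 sabins.
For T = 0.57 s, need A₂ = 0.161·V/T = 0.161·1148.868/0.57 = 324.505 sabins.
Additional absorption ΔA = 324.505 − 205.604 = 118.9 sabins.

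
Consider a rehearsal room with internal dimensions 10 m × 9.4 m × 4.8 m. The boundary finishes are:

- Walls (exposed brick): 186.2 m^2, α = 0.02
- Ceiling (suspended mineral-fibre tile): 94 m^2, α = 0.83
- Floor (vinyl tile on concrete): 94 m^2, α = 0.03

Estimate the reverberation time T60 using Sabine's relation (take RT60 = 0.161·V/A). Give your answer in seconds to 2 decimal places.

0.86 s

Equivalent absorption area: A = 186.2×0.02 + 94×0.83 + 94×0.03 = 84.564 m^2.
Room volume: 451.2 m³.
T = 0.161 V/A = 0.161·451.2/84.564 = 0.86 s.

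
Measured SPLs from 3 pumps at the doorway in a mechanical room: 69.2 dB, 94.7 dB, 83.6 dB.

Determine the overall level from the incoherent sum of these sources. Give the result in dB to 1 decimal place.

Σ 10^(Lᵢ/10) = 3.189e+09.
Back to dB: 10·log₁₀ Σ = 95.0 dB.

95.0 dB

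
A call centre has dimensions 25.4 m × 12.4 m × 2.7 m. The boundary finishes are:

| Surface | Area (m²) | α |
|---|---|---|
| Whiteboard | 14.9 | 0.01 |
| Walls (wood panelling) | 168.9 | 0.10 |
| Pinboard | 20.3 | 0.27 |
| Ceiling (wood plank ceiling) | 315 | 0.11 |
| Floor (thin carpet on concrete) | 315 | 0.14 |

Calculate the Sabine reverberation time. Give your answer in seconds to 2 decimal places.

1.35 seconds

Equivalent absorption area: A = 14.9·0.01 + 168.9·0.10 + 20.3·0.27 + 315·0.11 + 315·0.14 = 101.270 m².
V = 25.4·12.4·2.7 = 850.392 m³.
RT60 = 0.161 · V / A = 0.161 × 850.392 / 101.270 = 1.35 s.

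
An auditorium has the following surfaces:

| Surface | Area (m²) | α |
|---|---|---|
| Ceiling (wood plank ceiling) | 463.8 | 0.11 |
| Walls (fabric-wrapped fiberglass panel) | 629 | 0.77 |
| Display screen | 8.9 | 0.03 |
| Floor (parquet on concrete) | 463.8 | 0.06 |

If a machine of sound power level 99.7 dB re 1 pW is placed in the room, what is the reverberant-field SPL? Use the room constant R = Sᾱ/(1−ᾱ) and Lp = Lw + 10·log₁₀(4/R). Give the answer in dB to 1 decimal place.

Σ(Sᵢαᵢ) = 463.8·0.11 + 629·0.77 + 8.9·0.03 + 463.8·0.06 = 563.443; total area S = 1565.5 m².
ᾱ = 563.443/1565.5 = 0.3599; R = Sᾱ/(1−ᾱ) = 563.443/(1−0.3599) = 880.242 m².
Lp = Lw + 10 log₁₀(4/R) = 99.7 -23.43 = 76.3 dB.

76.3 dB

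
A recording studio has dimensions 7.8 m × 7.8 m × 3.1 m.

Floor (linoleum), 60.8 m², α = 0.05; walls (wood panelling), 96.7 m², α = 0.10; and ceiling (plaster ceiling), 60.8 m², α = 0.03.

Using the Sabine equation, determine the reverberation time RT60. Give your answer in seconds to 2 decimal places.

A = Σ Sᵢαᵢ = 60.8*0.05 + 96.7*0.10 + 60.8*0.03 = 14.534 sabins.
Volume V = 7.8 × 7.8 × 3.1 = 188.604 m³.
Sabine: RT60 = 0.161 × 188.604 / 14.534 = 2.09 s.

2.09 seconds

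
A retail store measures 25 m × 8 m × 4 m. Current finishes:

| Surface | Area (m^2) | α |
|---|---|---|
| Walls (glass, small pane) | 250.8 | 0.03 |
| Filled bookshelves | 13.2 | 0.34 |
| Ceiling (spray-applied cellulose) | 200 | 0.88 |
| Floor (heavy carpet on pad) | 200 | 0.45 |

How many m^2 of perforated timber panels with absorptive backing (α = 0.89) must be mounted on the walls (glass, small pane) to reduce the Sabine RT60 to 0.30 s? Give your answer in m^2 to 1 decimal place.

176.0

Equivalent absorption area: A₁ = 250.8×0.03 + 13.2×0.34 + 200×0.88 + 200×0.45 = 278.012 m^2.
V = 800 m³. Target absorption A₂ = 0.161 × 800 / 0.30 = 429.333 sabins.
ΔA needed = 429.333 − 278.012 = 151.321 sabins.
Each m^2 of panel replacing the walls (glass, small pane) adds (0.89 − 0.03) = 0.86 sabins.
Area = ΔA/Δα = 151.321/0.86 = 176.0 m^2.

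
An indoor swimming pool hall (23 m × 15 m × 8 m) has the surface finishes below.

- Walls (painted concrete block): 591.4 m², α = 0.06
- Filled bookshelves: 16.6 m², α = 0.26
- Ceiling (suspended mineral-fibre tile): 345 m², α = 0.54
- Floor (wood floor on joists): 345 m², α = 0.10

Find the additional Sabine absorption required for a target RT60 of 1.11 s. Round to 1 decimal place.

139.7 sabins

Summing Sᵢαᵢ: 35.484 + 4.316 + 186.300 + 34.500 → A₁ = 260.600 sabins.
Target A₂ = 0.161·2760/1.11 = 400.324 sabins (V = 2760 m³).
ΔA = A₂ − A₁ = 400.324 − 260.600 = 139.7 sabins.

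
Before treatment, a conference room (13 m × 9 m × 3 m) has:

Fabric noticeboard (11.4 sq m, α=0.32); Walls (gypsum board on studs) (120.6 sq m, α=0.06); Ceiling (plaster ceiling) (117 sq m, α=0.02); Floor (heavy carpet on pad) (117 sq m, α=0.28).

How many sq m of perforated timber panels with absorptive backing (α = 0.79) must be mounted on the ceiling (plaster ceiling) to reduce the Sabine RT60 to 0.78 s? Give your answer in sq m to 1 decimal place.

34.4

Total absorption A₁ = 11.4·0.32 + 120.6·0.06 + 117·0.02 + 117·0.28
  = 3.648 + 7.236 + 2.340 + 32.760 = 45.984 sq m sabins.
V = 351 m³. Target absorption A₂ = 0.161 × 351 / 0.78 = 72.450 sabins.
Absorption to add: 72.450 − 45.984 = 26.466 sabins.
Each sq m of panel replacing the ceiling (plaster ceiling) adds (0.79 − 0.02) = 0.77 sabins.
Area = ΔA/Δα = 26.466/0.77 = 34.4 sq m.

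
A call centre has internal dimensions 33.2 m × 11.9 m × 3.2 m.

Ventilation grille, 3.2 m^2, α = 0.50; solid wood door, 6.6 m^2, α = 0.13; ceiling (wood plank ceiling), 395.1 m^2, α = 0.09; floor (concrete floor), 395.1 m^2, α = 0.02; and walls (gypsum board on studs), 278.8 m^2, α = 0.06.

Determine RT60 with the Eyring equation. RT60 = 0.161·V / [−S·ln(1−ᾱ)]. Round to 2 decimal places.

3.15 seconds

Total surface area S = 3.2 + 6.6 + 395.1 + 395.1 + 278.8 = 1078.8 m^2.
Σ(Sᵢαᵢ) = 3.2×0.50 + 6.6×0.13 + 395.1×0.09 + 395.1×0.02 + 278.8×0.06 = 62.647.
Mean coefficient ᾱ = A/S = 0.0581.
Eyring denominator: −S ln(1−ᾱ) = 64.573.
V = 33.2 × 11.9 × 3.2 = 1264.256 m³.
T = 0.161·V/[−S·ln(1−ᾱ)] = 0.161·1264.256/64.573 = 3.15 s.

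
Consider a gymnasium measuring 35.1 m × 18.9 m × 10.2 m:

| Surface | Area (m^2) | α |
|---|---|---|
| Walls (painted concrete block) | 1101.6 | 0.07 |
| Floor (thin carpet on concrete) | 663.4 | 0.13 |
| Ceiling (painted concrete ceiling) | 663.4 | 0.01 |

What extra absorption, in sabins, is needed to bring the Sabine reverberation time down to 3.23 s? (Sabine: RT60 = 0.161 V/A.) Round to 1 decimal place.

167.3 sabins

A₁ = Σ Sᵢαᵢ = 1101.6·0.07 + 663.4·0.13 + 663.4·0.01 = 169.988 sabins.
Target A₂ = 0.161·6766.578/3.23 = 337.281 sabins (V = 6766.578 m³).
Additional absorption ΔA = 337.281 − 169.988 = 167.3 sabins.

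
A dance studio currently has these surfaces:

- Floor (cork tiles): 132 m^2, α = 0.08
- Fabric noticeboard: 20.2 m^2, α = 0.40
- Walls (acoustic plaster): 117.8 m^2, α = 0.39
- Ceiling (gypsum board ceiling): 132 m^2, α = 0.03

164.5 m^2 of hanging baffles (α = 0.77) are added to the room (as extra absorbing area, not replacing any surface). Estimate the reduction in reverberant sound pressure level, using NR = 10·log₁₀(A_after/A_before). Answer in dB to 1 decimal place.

4.5 dB

Equivalent absorption area: A_before = 132·0.08 + 20.2·0.40 + 117.8·0.39 + 132·0.03 = 68.542 m^2.
Added absorption = 164.5 × 0.77 = 126.665 sabins.
A_after = 68.542 + 126.665 = 195.207 sabins.
NR = 10·log₁₀(195.207/68.542) = 4.5 dB.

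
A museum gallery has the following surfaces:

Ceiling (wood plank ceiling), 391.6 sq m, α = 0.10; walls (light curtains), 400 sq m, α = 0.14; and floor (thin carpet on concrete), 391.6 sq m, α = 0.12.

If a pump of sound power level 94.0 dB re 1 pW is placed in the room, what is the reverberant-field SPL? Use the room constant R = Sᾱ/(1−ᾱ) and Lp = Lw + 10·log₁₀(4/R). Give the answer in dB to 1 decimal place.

A = 142.152 sabins; S = 1183.2 sq m.
ᾱ = 142.152/1183.2 = 0.1201; R = Sᾱ/(1−ᾱ) = 142.152/(1−0.1201) = 161.555 sq m.
Lp = 94.0 + 10·log₁₀(4/161.555) = 94.0 + (-16.06) = 77.9 dB.

77.9 dB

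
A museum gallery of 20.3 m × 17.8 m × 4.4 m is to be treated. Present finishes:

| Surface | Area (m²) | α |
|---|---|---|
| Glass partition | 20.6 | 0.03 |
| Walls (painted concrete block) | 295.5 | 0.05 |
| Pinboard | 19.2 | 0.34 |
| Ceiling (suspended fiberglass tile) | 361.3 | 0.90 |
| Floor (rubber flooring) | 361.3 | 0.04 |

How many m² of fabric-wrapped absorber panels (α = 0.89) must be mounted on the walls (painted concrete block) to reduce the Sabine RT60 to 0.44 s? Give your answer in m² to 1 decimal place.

262.2

Total absorption A₁ = 20.6*0.03 + 295.5*0.05 + 19.2*0.34 + 361.3*0.90 + 361.3*0.04
  = 0.618 + 14.775 + 6.528 + 325.170 + 14.452 = 361.543 m² sabins.
Required A₂ = 0.161·1589.896/0.44 = 581.757 sabins.
Absorption to add: 581.757 − 361.543 = 220.214 sabins.
Each m² of panel replacing the walls (painted concrete block) adds (0.89 − 0.05) = 0.84 sabins.
Panel area = 220.214 / 0.84 = 262.2 m².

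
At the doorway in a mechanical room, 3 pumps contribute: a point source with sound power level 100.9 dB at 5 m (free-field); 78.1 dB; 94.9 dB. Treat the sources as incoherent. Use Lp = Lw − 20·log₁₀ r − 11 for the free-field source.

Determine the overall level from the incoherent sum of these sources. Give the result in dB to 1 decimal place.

Source at 5 m: Lp = 100.9 − 20·log₁₀(5) − 11 = 75.9 dB.
Σ 10^(Lᵢ/10) = 3.194e+09.
L_total = 10·log₁₀(3.194e+09) = 95.0 dB.

95.0 dB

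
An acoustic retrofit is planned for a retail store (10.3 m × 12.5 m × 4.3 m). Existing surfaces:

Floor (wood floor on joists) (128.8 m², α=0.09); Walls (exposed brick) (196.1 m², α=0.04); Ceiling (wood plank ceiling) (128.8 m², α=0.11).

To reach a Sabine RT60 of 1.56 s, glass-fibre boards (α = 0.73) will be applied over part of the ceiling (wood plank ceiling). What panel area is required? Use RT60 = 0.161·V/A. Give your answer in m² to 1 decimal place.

38.0

Equivalent absorption area: A₁ = 128.8·0.09 + 196.1·0.04 + 128.8·0.11 = 33.604 m².
Required A₂ = 0.161·553.625/1.56 = 57.137 sabins.
Absorption to add: 57.137 − 33.604 = 23.533 sabins.
Each m² of panel replacing the ceiling (wood plank ceiling) adds (0.73 − 0.11) = 0.62 sabins.
Area = ΔA/Δα = 23.533/0.62 = 38.0 m².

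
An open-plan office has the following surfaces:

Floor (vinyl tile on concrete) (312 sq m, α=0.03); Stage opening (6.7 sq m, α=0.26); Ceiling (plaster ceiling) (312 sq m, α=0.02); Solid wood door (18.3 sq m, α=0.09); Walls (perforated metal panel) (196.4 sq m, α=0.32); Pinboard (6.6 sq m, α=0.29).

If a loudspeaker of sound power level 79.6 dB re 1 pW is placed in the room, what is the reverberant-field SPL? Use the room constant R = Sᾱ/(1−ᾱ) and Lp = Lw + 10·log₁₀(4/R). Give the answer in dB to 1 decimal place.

Σ(Sᵢαᵢ) = 312×0.03 + 6.7×0.26 + 312×0.02 + 18.3×0.09 + 196.4×0.32 + 6.6×0.29 = 83.751; total area S = 852.0 sq m.
ᾱ = 83.751/852.0 = 0.0983; R = Sᾱ/(1−ᾱ) = 83.751/(1−0.0983) = 92.881 sq m.
Lp = Lw + 10 log₁₀(4/R) = 79.6 -13.66 = 65.9 dB.

65.9 dB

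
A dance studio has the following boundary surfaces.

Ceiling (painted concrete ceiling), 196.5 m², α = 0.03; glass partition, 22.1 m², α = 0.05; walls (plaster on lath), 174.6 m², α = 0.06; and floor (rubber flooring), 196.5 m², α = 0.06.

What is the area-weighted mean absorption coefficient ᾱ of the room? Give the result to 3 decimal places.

0.050

Total surface area S = 589.7 m².
Σ(Sᵢαᵢ) = 196.5×0.03 + 22.1×0.05 + 174.6×0.06 + 196.5×0.06 = 29.266.
ᾱ = A/S = 0.050.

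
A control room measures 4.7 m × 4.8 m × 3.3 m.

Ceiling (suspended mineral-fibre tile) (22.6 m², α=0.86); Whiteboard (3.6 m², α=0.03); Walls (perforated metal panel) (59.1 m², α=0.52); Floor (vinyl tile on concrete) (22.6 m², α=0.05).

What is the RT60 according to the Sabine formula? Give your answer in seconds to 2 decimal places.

A = Σ Sᵢαᵢ = 22.6×0.86 + 3.6×0.03 + 59.1×0.52 + 22.6×0.05 = 51.406 sabins.
Volume V = 4.7 × 4.8 × 3.3 = 74.448 m³.
RT60 = 0.161 · V / A = 0.161 × 74.448 / 51.406 = 0.23 s.

0.23 seconds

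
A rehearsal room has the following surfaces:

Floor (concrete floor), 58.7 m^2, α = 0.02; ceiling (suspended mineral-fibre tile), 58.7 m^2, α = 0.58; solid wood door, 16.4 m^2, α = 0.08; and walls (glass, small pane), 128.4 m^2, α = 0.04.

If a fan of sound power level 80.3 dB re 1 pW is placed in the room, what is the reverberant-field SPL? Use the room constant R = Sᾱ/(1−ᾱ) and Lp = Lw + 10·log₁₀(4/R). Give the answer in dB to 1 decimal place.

69.4 dB

Σ(Sᵢαᵢ) = 58.7×0.02 + 58.7×0.58 + 16.4×0.08 + 128.4×0.04 = 41.668; total area S = 262.2 m^2.
ᾱ = 41.668/262.2 = 0.1589; R = Sᾱ/(1−ᾱ) = 41.668/(1−0.1589) = 49.540 m^2.
Lp = 80.3 + 10·log₁₀(4/49.540) = 80.3 + (-10.93) = 69.4 dB.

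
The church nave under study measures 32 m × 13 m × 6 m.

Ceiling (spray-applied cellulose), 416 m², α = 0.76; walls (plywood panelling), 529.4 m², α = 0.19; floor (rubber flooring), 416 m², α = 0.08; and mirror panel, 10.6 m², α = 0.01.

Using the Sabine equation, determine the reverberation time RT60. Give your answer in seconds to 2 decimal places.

0.89 s

A = Σ Sᵢαᵢ = 416×0.76 + 529.4×0.19 + 416×0.08 + 10.6×0.01 = 450.132 sabins.
V = 32·13·6 = 2496 m³.
RT60 = 0.161 · V / A = 0.161 × 2496 / 450.132 = 0.89 s.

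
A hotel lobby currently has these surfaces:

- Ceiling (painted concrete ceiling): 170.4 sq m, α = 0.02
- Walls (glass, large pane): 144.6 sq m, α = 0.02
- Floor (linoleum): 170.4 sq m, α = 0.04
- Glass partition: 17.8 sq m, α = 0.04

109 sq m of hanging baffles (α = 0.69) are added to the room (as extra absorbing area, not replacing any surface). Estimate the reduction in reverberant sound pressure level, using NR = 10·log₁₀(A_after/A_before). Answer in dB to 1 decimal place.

8.1 dB

A_before = Σ Sᵢαᵢ = 170.4·0.02 + 144.6·0.02 + 170.4·0.04 + 17.8·0.04 = 13.828 sabins.
Added absorption = 109 × 0.69 = 75.210 sabins.
New total A_after = 89.038 sabins.
NR = 10·log₁₀(89.038/13.828) = 8.1 dB.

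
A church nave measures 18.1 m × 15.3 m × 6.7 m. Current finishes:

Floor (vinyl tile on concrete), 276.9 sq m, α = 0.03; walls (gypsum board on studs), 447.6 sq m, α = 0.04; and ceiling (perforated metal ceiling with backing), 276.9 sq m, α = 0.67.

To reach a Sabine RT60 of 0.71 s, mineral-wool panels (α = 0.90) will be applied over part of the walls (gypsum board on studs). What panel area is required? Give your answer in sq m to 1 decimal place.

Equivalent absorption area: A₁ = 276.9×0.03 + 447.6×0.04 + 276.9×0.67 = 211.734 sq m.
V = 1855.431 m³. Target absorption A₂ = 0.161 × 1855.431 / 0.71 = 420.739 sabins.
ΔA needed = 420.739 − 211.734 = 209.005 sabins.
Each sq m of panel replacing the walls (gypsum board on studs) adds (0.90 − 0.04) = 0.86 sabins.
Panel area = 209.005 / 0.86 = 243.0 sq m.

243.0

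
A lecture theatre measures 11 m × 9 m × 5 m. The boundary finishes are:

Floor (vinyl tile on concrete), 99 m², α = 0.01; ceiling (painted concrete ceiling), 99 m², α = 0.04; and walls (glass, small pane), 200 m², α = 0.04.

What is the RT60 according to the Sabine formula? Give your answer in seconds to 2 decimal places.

6.15 sec

A = Σ Sᵢαᵢ = 99*0.01 + 99*0.04 + 200*0.04 = 12.950 sabins.
Volume V = 11 × 9 × 5 = 495 m³.
Sabine: RT60 = 0.161 × 495 / 12.950 = 6.15 s.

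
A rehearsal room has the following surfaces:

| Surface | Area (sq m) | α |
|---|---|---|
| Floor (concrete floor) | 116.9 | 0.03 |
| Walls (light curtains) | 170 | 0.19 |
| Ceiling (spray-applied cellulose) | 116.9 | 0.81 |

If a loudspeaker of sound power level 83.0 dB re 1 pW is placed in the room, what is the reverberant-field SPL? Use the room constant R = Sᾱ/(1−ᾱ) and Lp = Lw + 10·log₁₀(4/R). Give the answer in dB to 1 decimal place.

66.2 dB

A = 130.496 sabins; S = 403.8 sq m.
ᾱ = 0.3232, so room constant R = A/(1−ᾱ) = 192.813 sq m.
Lp = Lw + 10 log₁₀(4/R) = 83.0 -16.83 = 66.2 dB.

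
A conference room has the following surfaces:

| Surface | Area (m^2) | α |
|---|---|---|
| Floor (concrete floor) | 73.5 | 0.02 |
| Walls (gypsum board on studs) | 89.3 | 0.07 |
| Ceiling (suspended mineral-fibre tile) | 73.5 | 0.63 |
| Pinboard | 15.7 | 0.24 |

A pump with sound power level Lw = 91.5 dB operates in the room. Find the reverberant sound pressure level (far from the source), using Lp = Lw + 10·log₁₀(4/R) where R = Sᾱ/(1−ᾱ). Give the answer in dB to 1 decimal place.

78.8 dB

A = 57.794 sabins; S = 252.0 m^2.
ᾱ = 0.2293, so room constant R = A/(1−ᾱ) = 74.989 m^2.
Lp = Lw + 10 log₁₀(4/R) = 91.5 -12.73 = 78.8 dB.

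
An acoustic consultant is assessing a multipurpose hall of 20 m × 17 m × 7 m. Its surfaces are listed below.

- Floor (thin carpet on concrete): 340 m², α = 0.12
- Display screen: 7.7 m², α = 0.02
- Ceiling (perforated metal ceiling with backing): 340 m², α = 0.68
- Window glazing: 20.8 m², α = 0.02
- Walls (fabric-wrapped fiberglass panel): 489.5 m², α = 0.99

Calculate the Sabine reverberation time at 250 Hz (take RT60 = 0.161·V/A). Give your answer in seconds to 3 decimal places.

0.506 s

Total absorption A = 340*0.12 + 7.7*0.02 + 340*0.68 + 20.8*0.02 + 489.5*0.99
  = 40.800 + 0.154 + 231.200 + 0.416 + 484.605 = 757.175 m² sabins.
Room volume: 2380 m³.
RT60 = 0.161 · V / A = 0.161 × 2380 / 757.175 = 0.506 s.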